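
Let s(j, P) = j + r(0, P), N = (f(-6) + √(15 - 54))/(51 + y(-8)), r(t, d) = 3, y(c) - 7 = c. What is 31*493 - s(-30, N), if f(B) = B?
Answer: 15310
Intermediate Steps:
y(c) = 7 + c
N = -3/25 + I*√39/50 (N = (-6 + √(15 - 54))/(51 + (7 - 8)) = (-6 + √(-39))/(51 - 1) = (-6 + I*√39)/50 = (-6 + I*√39)*(1/50) = -3/25 + I*√39/50 ≈ -0.12 + 0.1249*I)
s(j, P) = 3 + j (s(j, P) = j + 3 = 3 + j)
31*493 - s(-30, N) = 31*493 - (3 - 30) = 15283 - 1*(-27) = 15283 + 27 = 15310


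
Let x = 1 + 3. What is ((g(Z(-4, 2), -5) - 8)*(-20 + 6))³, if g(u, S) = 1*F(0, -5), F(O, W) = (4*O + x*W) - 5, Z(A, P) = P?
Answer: 98611128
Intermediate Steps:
x = 4
F(O, W) = -5 + 4*O + 4*W (F(O, W) = (4*O + 4*W) - 5 = -5 + 4*O + 4*W)
g(u, S) = -25 (g(u, S) = 1*(-5 + 4*0 + 4*(-5)) = 1*(-5 + 0 - 20) = 1*(-25) = -25)
((g(Z(-4, 2), -5) - 8)*(-20 + 6))³ = ((-25 - 8)*(-20 + 6))³ = (-33*(-14))³ = 462³ = 98611128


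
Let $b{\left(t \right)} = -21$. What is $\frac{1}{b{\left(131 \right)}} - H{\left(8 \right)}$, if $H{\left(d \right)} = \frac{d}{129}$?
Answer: $- \frac{33}{301} \approx -0.10963$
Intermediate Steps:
$H{\left(d \right)} = \frac{d}{129}$ ($H{\left(d \right)} = d \frac{1}{129} = \frac{d}{129}$)
$\frac{1}{b{\left(131 \right)}} - H{\left(8 \right)} = \frac{1}{-21} - \frac{1}{129} \cdot 8 = - \frac{1}{21} - \frac{8}{129} = - \frac{33}{301}$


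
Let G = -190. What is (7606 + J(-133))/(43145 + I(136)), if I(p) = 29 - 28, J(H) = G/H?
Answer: 26626/151011 ≈ 0.17632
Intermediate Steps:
J(H) = -190/H
I(p) = 1
(7606 + J(-133))/(43145 + I(136)) = (7606 - 190/(-133))/(43145 + 1) = (7606 - 190*(-1/133))/43146 = (7606 + 10/7)*(1/43146) = (53252/7)*(1/43146) = 26626/151011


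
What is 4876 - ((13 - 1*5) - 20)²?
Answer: 4732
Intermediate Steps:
4876 - ((13 - 1*5) - 20)² = 4876 - ((13 - 5) - 20)² = 4876 - (8 - 20)² = 4876 - 1*(-12)² = 4876 - 1*144 = 4876 - 144 = 4732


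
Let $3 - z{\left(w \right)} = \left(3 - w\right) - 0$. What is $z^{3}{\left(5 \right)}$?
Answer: $125$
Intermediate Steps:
$z{\left(w \right)} = w$ ($z{\left(w \right)} = 3 - \left(\left(3 - w\right) - 0\right) = 3 - \left(\left(3 - w\right) + 0\right) = 3 - \left(3 - w\right) = 3 + \left(-3 + w\right) = w$)
$z^{3}{\left(5 \right)} = 5^{3} = 125$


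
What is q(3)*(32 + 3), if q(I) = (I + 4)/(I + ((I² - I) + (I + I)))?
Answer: 49/3 ≈ 16.333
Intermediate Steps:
q(I) = (4 + I)/(I² + 2*I) (q(I) = (4 + I)/(I + ((I² - I) + 2*I)) = (4 + I)/(I + (I + I²)) = (4 + I)/(I² + 2*I))
q(3)*(32 + 3) = ((4 + 3)/(3*(2 + 3)))*(32 + 3) = ((⅓)*7/5)*35 = ((⅓)*(⅕)*7)*35 = (7/15)*35 = 49/3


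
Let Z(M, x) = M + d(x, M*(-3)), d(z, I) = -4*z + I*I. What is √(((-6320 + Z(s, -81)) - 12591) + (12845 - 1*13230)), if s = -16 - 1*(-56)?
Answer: 2*I*√1133 ≈ 67.32*I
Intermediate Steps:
d(z, I) = I² - 4*z (d(z, I) = -4*z + I² = I² - 4*z)
s = 40 (s = -16 + 56 = 40)
Z(M, x) = M - 4*x + 9*M² (Z(M, x) = M + ((M*(-3))² - 4*x) = M + ((-3*M)² - 4*x) = M + (9*M² - 4*x) = M + (-4*x + 9*M²) = M - 4*x + 9*M²)
√(((-6320 + Z(s, -81)) - 12591) + (12845 - 1*13230)) = √(((-6320 + (40 - 4*(-81) + 9*40²)) - 12591) + (12845 - 1*13230)) = √(((-6320 + (40 + 324 + 9*1600)) - 12591) + (12845 - 13230)) = √(((-6320 + (40 + 324 + 14400)) - 12591) - 385) = √(((-6320 + 14764) - 12591) - 385) = √((8444 - 12591) - 385) = √(-4147 - 385) = √(-4532) = 2*I*√1133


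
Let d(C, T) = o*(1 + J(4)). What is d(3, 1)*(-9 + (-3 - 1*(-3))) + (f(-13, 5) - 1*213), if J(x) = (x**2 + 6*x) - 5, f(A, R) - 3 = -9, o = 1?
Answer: -543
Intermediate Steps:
f(A, R) = -6 (f(A, R) = 3 - 9 = -6)
J(x) = -5 + x**2 + 6*x
d(C, T) = 36 (d(C, T) = 1*(1 + (-5 + 4**2 + 6*4)) = 1*(1 + (-5 + 16 + 24)) = 1*(1 + 35) = 1*36 = 36)
d(3, 1)*(-9 + (-3 - 1*(-3))) + (f(-13, 5) - 1*213) = 36*(-9 + (-3 - 1*(-3))) + (-6 - 1*213) = 36*(-9 + (-3 + 3)) + (-6 - 213) = 36*(-9 + 0) - 219 = 36*(-9) - 219 = -324 - 219 = -543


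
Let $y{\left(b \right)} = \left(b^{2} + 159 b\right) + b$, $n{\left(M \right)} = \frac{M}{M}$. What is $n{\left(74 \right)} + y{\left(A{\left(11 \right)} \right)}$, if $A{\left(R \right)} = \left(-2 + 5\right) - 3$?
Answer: $1$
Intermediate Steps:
$n{\left(M \right)} = 1$
$A{\left(R \right)} = 0$ ($A{\left(R \right)} = 3 - 3 = 0$)
$y{\left(b \right)} = b^{2} + 160 b$
$n{\left(74 \right)} + y{\left(A{\left(11 \right)} \right)} = 1 + 0 \left(160 + 0\right) = 1 + 0 \cdot 160 = 1 + 0 = 1$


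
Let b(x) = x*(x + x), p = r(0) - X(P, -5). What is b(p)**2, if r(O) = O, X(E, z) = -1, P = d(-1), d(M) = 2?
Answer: 4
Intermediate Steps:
P = 2
p = 1 (p = 0 - 1*(-1) = 0 + 1 = 1)
b(x) = 2*x**2 (b(x) = x*(2*x) = 2*x**2)
b(p)**2 = (2*1**2)**2 = (2*1)**2 = 2**2 = 4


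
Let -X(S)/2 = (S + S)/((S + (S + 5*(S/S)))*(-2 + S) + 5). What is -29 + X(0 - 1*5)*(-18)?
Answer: -38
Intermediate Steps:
X(S) = -4*S/(5 + (-2 + S)*(5 + 2*S)) (X(S) = -2*(S + S)/((S + (S + 5*(S/S)))*(-2 + S) + 5) = -2*2*S/((S + (S + 5*1))*(-2 + S) + 5) = -2*2*S/((S + (S + 5))*(-2 + S) + 5) = -2*2*S/((S + (5 + S))*(-2 + S) + 5) = -2*2*S/((5 + 2*S)*(-2 + S) + 5) = -2*2*S/((-2 + S)*(5 + 2*S) + 5) = -2*2*S/(5 + (-2 + S)*(5 + 2*S)) = -4*S/(5 + (-2 + S)*(5 + 2*S)))
-29 + X(0 - 1*5)*(-18) = -29 - 4*(0 - 1*5)/(-5 + (0 - 1*5) + 2*(0 - 1*5)²)*(-18) = -29 - 4*(0 - 5)/(-5 + (0 - 5) + 2*(0 - 5)²)*(-18) = -29 - 4*(-5)/(-5 - 5 + 2*(-5)²)*(-18) = -29 - 4*(-5)/(-5 - 5 + 2*25)*(-18) = -29 - 4*(-5)/(-5 - 5 + 50)*(-18) = -29 - 4*(-5)/40*(-18) = -29 - 4*(-5)*1/40*(-18) = -29 + (½)*(-18) = -29 - 9 = -38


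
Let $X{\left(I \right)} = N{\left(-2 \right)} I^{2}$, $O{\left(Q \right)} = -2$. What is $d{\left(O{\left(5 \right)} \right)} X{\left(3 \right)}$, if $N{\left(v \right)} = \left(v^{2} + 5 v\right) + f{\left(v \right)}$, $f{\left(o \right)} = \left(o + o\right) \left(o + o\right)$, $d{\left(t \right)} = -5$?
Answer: $-450$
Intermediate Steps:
$f{\left(o \right)} = 4 o^{2}$ ($f{\left(o \right)} = 2 o 2 o = 4 o^{2}$)
$N{\left(v \right)} = 5 v + 5 v^{2}$ ($N{\left(v \right)} = \left(v^{2} + 5 v\right) + 4 v^{2} = 5 v + 5 v^{2}$)
$X{\left(I \right)} = 10 I^{2}$ ($X{\left(I \right)} = 5 \left(-2\right) \left(1 - 2\right) I^{2} = 5 \left(-2\right) \left(-1\right) I^{2} = 10 I^{2}$)
$d{\left(O{\left(5 \right)} \right)} X{\left(3 \right)} = - 5 \cdot 10 \cdot 3^{2} = - 5 \cdot 10 \cdot 9 = \left(-5\right) 90 = -450$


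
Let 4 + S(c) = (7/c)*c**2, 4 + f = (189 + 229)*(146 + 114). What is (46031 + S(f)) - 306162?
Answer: 500597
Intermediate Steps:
f = 108676 (f = -4 + (189 + 229)*(146 + 114) = -4 + 418*260 = -4 + 108680 = 108676)
S(c) = -4 + 7*c (S(c) = -4 + (7/c)*c**2 = -4 + 7*c)
(46031 + S(f)) - 306162 = (46031 + (-4 + 7*108676)) - 306162 = (46031 + (-4 + 760732)) - 306162 = (46031 + 760728) - 306162 = 806759 - 306162 = 500597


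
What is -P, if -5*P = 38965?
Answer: 7793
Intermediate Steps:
P = -7793 (P = -⅕*38965 = -7793)
-P = -1*(-7793) = 7793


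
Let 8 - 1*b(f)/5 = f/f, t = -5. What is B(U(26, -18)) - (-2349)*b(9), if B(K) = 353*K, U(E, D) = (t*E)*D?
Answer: 908235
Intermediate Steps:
U(E, D) = -5*D*E (U(E, D) = (-5*E)*D = -5*D*E)
b(f) = 35 (b(f) = 40 - 5*f/f = 40 - 5*1 = 40 - 5 = 35)
B(U(26, -18)) - (-2349)*b(9) = 353*(-5*(-18)*26) - (-2349)*35 = 353*2340 - 1*(-82215) = 826020 + 82215 = 908235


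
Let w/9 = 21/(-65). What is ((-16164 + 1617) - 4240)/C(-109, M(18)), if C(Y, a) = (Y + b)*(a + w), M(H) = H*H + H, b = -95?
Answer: 1221155/4496364 ≈ 0.27159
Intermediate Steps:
w = -189/65 (w = 9*(21/(-65)) = 9*(21*(-1/65)) = 9*(-21/65) = -189/65 ≈ -2.9077)
M(H) = H + H**2 (M(H) = H**2 + H = H + H**2)
C(Y, a) = (-95 + Y)*(-189/65 + a) (C(Y, a) = (Y - 95)*(a - 189/65) = (-95 + Y)*(-189/65 + a))
((-16164 + 1617) - 4240)/C(-109, M(18)) = ((-16164 + 1617) - 4240)/(3591/13 - 1710*(1 + 18) - 189/65*(-109) - 1962*(1 + 18)) = (-14547 - 4240)/(3591/13 - 1710*19 + 20601/65 - 1962*19) = -18787/(3591/13 - 95*342 + 20601/65 - 109*342) = -18787/(3591/13 - 32490 + 20601/65 - 37278) = -18787/(-4496364/65) = -18787*(-65/4496364) = 1221155/4496364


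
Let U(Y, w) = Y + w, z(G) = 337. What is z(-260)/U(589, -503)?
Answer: 337/86 ≈ 3.9186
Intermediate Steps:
z(-260)/U(589, -503) = 337/(589 - 503) = 337/86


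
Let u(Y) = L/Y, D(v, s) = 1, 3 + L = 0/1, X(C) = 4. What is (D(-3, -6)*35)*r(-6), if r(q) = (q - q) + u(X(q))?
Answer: -105/4 ≈ -26.250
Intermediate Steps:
L = -3 (L = -3 + 0/1 = -3 + 0*1 = -3 + 0 = -3)
u(Y) = -3/Y
r(q) = -3/4 (r(q) = (q - q) - 3/4 = 0 - 3*1/4 = 0 - 3/4 = -3/4)
(D(-3, -6)*35)*r(-6) = (1*35)*(-3/4) = 35*(-3/4) = -105/4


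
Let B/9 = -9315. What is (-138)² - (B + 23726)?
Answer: 79153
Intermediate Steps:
B = -83835 (B = 9*(-9315) = -83835)
(-138)² - (B + 23726) = (-138)² - (-83835 + 23726) = 19044 - 1*(-60109) = 19044 + 60109 = 79153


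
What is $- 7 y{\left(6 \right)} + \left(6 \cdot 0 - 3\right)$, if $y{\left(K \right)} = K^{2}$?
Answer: $-255$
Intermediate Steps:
$- 7 y{\left(6 \right)} + \left(6 \cdot 0 - 3\right) = - 7 \cdot 6^{2} + \left(6 \cdot 0 - 3\right) = \left(-7\right) 36 + \left(0 - 3\right) = -252 - 3 = -255$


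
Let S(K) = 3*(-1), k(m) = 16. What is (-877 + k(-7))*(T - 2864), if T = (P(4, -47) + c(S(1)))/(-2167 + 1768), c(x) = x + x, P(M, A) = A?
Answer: 46850003/19 ≈ 2.4658e+6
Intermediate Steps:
S(K) = -3
c(x) = 2*x
T = 53/399 (T = (-47 + 2*(-3))/(-2167 + 1768) = (-47 - 6)/(-399) = -53*(-1/399) = 53/399 ≈ 0.13283)
(-877 + k(-7))*(T - 2864) = (-877 + 16)*(53/399 - 2864) = -861*(-1142683/399) = 46850003/19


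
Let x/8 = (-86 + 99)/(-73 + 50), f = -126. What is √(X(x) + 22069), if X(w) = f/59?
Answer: 17*√265795/59 ≈ 148.55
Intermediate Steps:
x = -104/23 (x = 8*((-86 + 99)/(-73 + 50)) = 8*(13/(-23)) = 8*(13*(-1/23)) = 8*(-13/23) = -104/23 ≈ -4.5217)
X(w) = -126/59
√(X(x) + 22069) = √(-126/59 + 22069) = √(1301945/59) = 17*√265795/59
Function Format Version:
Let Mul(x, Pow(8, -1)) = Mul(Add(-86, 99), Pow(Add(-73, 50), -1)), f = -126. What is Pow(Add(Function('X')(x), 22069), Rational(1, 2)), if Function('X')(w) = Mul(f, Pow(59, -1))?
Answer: Mul(Rational(17, 59), Pow(265795, Rational(1, 2))) ≈ 148.55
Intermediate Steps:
x = Rational(-104, 23) (x = Mul(8, Mul(Add(-86, 99), Pow(Add(-73, 50), -1))) = Mul(8, Mul(13, Pow(-23, -1))) = Mul(8, Mul(13, Rational(-1, 23))) = Mul(8, Rational(-13, 23)) = Rational(-104, 23) ≈ -4.5217)
Function('X')(w) = Rational(-126, 59) (Function('X')(w) = Mul(-126, Pow(59, -1)) = Mul(-126, Rational(1, 59)) = Rational(-126, 59))
Pow(Add(Function('X')(x), 22069), Rational(1, 2)) = Pow(Add(Rational(-126, 59), 22069), Rational(1, 2)) = Pow(Rational(1301945, 59), Rational(1, 2)) = Mul(Rational(17, 59), Pow(265795, Rational(1, 2)))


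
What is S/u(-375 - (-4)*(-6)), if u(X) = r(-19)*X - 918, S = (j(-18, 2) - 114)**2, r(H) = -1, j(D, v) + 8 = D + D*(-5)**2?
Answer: -348100/519 ≈ -670.71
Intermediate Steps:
j(D, v) = -8 + 26*D (j(D, v) = -8 + (D + D*(-5)**2) = -8 + (D + D*25) = -8 + (D + 25*D) = -8 + 26*D)
S = 348100 (S = ((-8 + 26*(-18)) - 114)**2 = ((-8 - 468) - 114)**2 = (-476 - 114)**2 = (-590)**2 = 348100)
u(X) = -918 - X (u(X) = -X - 918 = -918 - X)
S/u(-375 - (-4)*(-6)) = 348100/(-918 - (-375 - (-4)*(-6))) = 348100/(-918 - (-375 - 1*24)) = 348100/(-918 - (-375 - 24)) = 348100/(-918 - 1*(-399)) = 348100/(-918 + 399) = 348100/(-519) = 348100*(-1/519) = -348100/519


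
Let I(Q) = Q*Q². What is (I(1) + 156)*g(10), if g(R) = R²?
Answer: 15700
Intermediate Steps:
I(Q) = Q³
(I(1) + 156)*g(10) = (1³ + 156)*10² = (1 + 156)*100 = 157*100 = 15700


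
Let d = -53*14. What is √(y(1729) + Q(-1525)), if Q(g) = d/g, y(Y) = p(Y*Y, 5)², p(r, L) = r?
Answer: √831341865738090287/305 ≈ 2.9894e+6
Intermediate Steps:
d = -742
y(Y) = Y⁴ (y(Y) = (Y*Y)² = (Y²)² = Y⁴)
Q(g) = -742/g
√(y(1729) + Q(-1525)) = √(1729⁴ - 742/(-1525)) = √(8936757492481 - 742*(-1/1525)) = √(8936757492481 + 742/1525) = √(13628555176034267/1525) = √831341865738090287/305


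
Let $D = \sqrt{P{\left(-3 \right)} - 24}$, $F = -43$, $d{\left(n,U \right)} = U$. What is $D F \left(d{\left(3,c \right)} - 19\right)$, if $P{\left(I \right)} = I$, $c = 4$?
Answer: $1935 i \sqrt{3} \approx 3351.5 i$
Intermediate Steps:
$D = 3 i \sqrt{3}$ ($D = \sqrt{-3 - 24} = \sqrt{-27} = 3 i \sqrt{3} \approx 5.1962 i$)
$D F \left(d{\left(3,c \right)} - 19\right) = 3 i \sqrt{3} \left(-43\right) \left(4 - 19\right) = - 129 i \sqrt{3} \left(4 - 19\right) = - 129 i \sqrt{3} \left(-15\right) = 1935 i \sqrt{3}$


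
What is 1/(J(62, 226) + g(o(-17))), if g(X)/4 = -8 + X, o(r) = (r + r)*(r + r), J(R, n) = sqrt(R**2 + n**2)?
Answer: 574/2628943 - sqrt(13730)/10515772 ≈ 0.00020720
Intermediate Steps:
o(r) = 4*r**2 (o(r) = (2*r)*(2*r) = 4*r**2)
g(X) = -32 + 4*X (g(X) = 4*(-8 + X) = -32 + 4*X)
1/(J(62, 226) + g(o(-17))) = 1/(sqrt(62**2 + 226**2) + (-32 + 4*(4*(-17)**2))) = 1/(sqrt(3844 + 51076) + (-32 + 4*(4*289))) = 1/(sqrt(54920) + (-32 + 4*1156)) = 1/(2*sqrt(13730) + (-32 + 4624)) = 1/(2*sqrt(13730) + 4592) = 1/(4592 + 2*sqrt(13730))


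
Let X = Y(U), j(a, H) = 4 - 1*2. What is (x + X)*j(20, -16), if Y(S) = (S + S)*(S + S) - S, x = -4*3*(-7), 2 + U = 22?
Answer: 3328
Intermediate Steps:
j(a, H) = 2 (j(a, H) = 4 - 2 = 2)
U = 20 (U = -2 + 22 = 20)
x = 84 (x = -12*(-7) = 84)
Y(S) = -S + 4*S² (Y(S) = (2*S)*(2*S) - S = 4*S² - S = -S + 4*S²)
X = 1580 (X = 20*(-1 + 4*20) = 20*(-1 + 80) = 20*79 = 1580)
(x + X)*j(20, -16) = (84 + 1580)*2 = 1664*2 = 3328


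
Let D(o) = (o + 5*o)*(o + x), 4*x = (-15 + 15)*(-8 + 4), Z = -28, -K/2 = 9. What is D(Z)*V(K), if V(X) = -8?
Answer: -37632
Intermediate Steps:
K = -18 (K = -2*9 = -18)
x = 0 (x = ((-15 + 15)*(-8 + 4))/4 = (0*(-4))/4 = (1/4)*0 = 0)
D(o) = 6*o**2 (D(o) = (o + 5*o)*(o + 0) = (6*o)*o = 6*o**2)
D(Z)*V(K) = (6*(-28)**2)*(-8) = (6*784)*(-8) = 4704*(-8) = -37632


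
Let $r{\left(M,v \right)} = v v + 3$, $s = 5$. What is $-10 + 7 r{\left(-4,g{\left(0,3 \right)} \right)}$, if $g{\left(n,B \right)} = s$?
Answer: $186$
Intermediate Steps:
$g{\left(n,B \right)} = 5$
$r{\left(M,v \right)} = 3 + v^{2}$ ($r{\left(M,v \right)} = v^{2} + 3 = 3 + v^{2}$)
$-10 + 7 r{\left(-4,g{\left(0,3 \right)} \right)} = -10 + 7 \left(3 + 5^{2}\right) = -10 + 7 \left(3 + 25\right) = -10 + 7 \cdot 28 = -10 + 196 = 186$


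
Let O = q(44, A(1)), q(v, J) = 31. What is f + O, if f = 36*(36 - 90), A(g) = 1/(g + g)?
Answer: -1913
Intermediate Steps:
A(g) = 1/(2*g)
f = -1944 (f = 36*(-54) = -1944)
O = 31
f + O = -1944 + 31 = -1913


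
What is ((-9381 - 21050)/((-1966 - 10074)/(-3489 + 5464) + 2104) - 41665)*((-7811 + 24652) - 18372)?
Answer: 52878656500375/828672 ≈ 6.3811e+7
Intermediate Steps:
((-9381 - 21050)/((-1966 - 10074)/(-3489 + 5464) + 2104) - 41665)*((-7811 + 24652) - 18372) = (-30431/(-12040/1975 + 2104) - 41665)*(16841 - 18372) = (-30431/(-12040*1/1975 + 2104) - 41665)*(-1531) = (-30431/(-2408/395 + 2104) - 41665)*(-1531) = (-30431/828672/395 - 41665)*(-1531) = (-30431*395/828672 - 41665)*(-1531) = (-12020245/828672 - 41665)*(-1531) = -34538639125/828672*(-1531) = 52878656500375/828672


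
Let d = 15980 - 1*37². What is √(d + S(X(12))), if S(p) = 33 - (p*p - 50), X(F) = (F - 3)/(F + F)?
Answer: √940407/8 ≈ 121.22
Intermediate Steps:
X(F) = (-3 + F)/(2*F) (X(F) = (-3 + F)/((2*F)) = (-3 + F)*(1/(2*F)) = (-3 + F)/(2*F))
S(p) = 83 - p² (S(p) = 33 - (p² - 50) = 33 - (-50 + p²) = 33 + (50 - p²) = 83 - p²)
d = 14611 (d = 15980 - 1*1369 = 15980 - 1369 = 14611)
√(d + S(X(12))) = √(14611 + (83 - ((½)*(-3 + 12)/12)²)) = √(14611 + (83 - ((½)*(1/12)*9)²)) = √(14611 + (83 - (3/8)²)) = √(14611 + (83 - 1*9/64)) = √(14611 + (83 - 9/64)) = √(14611 + 5303/64) = √(940407/64) = √940407/8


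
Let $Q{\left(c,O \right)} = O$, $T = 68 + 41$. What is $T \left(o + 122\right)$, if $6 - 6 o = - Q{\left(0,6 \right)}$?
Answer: $13516$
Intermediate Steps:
$T = 109$
$o = 2$ ($o = 1 - \frac{\left(-1\right) 6}{6} = 1 - -1 = 1 + 1 = 2$)
$T \left(o + 122\right) = 109 \left(2 + 122\right) = 109 \cdot 124 = 13516$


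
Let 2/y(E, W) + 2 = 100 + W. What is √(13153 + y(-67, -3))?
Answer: √118706015/95 ≈ 114.69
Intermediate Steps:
y(E, W) = 2/(98 + W) (y(E, W) = 2/(-2 + (100 + W)) = 2/(98 + W))
√(13153 + y(-67, -3)) = √(13153 + 2/(98 - 3)) = √(13153 + 2/95) = √(1249537/95) = √118706015/95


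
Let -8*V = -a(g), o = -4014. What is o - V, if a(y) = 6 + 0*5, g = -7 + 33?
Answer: -16059/4 ≈ -4014.8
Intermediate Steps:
g = 26
a(y) = 6 (a(y) = 6 + 0 = 6)
V = ¾ (V = -(-1)*6/8 = -⅛*(-6) = ¾ ≈ 0.75000)
o - V = -4014 - 1*¾ = -4014 - ¾ = -16059/4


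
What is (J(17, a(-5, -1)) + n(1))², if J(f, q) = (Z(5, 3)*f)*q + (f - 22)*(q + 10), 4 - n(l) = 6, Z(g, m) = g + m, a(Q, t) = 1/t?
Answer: 33489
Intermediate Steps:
n(l) = -2 (n(l) = 4 - 1*6 = 4 - 6 = -2)
J(f, q) = (-22 + f)*(10 + q) + 8*f*q (J(f, q) = ((5 + 3)*f)*q + (f - 22)*(q + 10) = (8*f)*q + (-22 + f)*(10 + q) = 8*f*q + (-22 + f)*(10 + q) = (-22 + f)*(10 + q) + 8*f*q)
(J(17, a(-5, -1)) + n(1))² = ((-220 - 22/(-1) + 10*17 + 9*17/(-1)) - 2)² = ((-220 - 22*(-1) + 170 + 9*17*(-1)) - 2)² = ((-220 + 22 + 170 - 153) - 2)² = (-181 - 2)² = (-183)² = 33489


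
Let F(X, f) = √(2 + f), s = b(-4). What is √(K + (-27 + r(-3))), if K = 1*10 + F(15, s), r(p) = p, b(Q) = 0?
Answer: √(-20 + √2) ≈ 4.3111*I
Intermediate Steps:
s = 0
K = 10 + √2 (K = 1*10 + √(2 + 0) = 10 + √2 ≈ 11.414)
√(K + (-27 + r(-3))) = √((10 + √2) + (-27 - 3)) = √((10 + √2) - 30) = √(-20 + √2)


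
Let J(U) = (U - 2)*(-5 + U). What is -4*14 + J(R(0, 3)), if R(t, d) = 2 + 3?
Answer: -56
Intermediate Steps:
R(t, d) = 5
J(U) = (-5 + U)*(-2 + U) (J(U) = (-2 + U)*(-5 + U) = (-5 + U)*(-2 + U))
-4*14 + J(R(0, 3)) = -4*14 + (10 + 5² - 7*5) = -56 + (10 + 25 - 35) = -56 + 0 = -56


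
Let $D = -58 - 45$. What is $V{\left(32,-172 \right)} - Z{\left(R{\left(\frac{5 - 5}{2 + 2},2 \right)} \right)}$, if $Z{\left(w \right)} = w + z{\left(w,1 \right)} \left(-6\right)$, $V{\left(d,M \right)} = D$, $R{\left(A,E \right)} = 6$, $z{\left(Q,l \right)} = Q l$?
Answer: $-73$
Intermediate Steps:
$D = -103$ ($D = -58 - 45 = -103$)
$V{\left(d,M \right)} = -103$
$Z{\left(w \right)} = - 5 w$ ($Z{\left(w \right)} = w + w 1 \left(-6\right) = w + w \left(-6\right) = w - 6 w = - 5 w$)
$V{\left(32,-172 \right)} - Z{\left(R{\left(\frac{5 - 5}{2 + 2},2 \right)} \right)} = -103 - \left(-5\right) 6 = -103 - -30 = -103 + 30 = -73$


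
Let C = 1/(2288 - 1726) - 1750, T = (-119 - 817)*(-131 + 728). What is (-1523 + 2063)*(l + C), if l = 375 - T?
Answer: 84582455850/281 ≈ 3.0101e+8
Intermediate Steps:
T = -558792 (T = -936*597 = -558792)
l = 559167 (l = 375 - 1*(-558792) = 375 + 558792 = 559167)
C = -983499/562 (C = 1/562 - 1750 = -983499/562 ≈ -1750.0)
(-1523 + 2063)*(l + C) = (-1523 + 2063)*(559167 - 983499/562) = 540*(313268355/562) = 84582455850/281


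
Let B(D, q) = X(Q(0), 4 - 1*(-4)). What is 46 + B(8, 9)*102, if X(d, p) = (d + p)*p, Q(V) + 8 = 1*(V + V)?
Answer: 46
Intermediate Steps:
Q(V) = -8 + 2*V (Q(V) = -8 + 1*(V + V) = -8 + 1*(2*V) = -8 + 2*V)
X(d, p) = p*(d + p)
B(D, q) = 0 (B(D, q) = (4 - 1*(-4))*((-8 + 2*0) + (4 - 1*(-4))) = (4 + 4)*((-8 + 0) + (4 + 4)) = 8*(-8 + 8) = 8*0 = 0)
46 + B(8, 9)*102 = 46 + 0*102 = 46 + 0 = 46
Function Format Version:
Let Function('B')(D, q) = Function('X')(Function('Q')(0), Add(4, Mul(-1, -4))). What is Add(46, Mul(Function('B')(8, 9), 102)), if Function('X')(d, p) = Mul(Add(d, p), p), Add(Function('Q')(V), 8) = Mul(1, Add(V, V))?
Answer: 46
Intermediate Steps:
Function('Q')(V) = Add(-8, Mul(2, V)) (Function('Q')(V) = Add(-8, Mul(1, Add(V, V))) = Add(-8, Mul(1, Mul(2, V))) = Add(-8, Mul(2, V)))
Function('X')(d, p) = Mul(p, Add(d, p))
Function('B')(D, q) = 0 (Function('B')(D, q) = Mul(Add(4, Mul(-1, -4)), Add(Add(-8, Mul(2, 0)), Add(4, Mul(-1, -4)))) = Mul(Add(4, 4), Add(Add(-8, 0), Add(4, 4))) = Mul(8, Add(-8, 8)) = Mul(8, 0) = 0)
Add(46, Mul(Function('B')(8, 9), 102)) = Add(46, Mul(0, 102)) = Add(46, 0) = 46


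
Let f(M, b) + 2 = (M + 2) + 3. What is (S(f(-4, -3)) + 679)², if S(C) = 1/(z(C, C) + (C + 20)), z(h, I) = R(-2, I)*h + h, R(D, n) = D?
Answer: 184443561/400 ≈ 4.6111e+5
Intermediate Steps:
z(h, I) = -h (z(h, I) = -2*h + h = -h)
f(M, b) = 3 + M (f(M, b) = -2 + ((M + 2) + 3) = -2 + ((2 + M) + 3) = -2 + (5 + M) = 3 + M)
S(C) = 1/20 (S(C) = 1/(-C + (C + 20)) = 1/(-C + (20 + C)) = 1/20)
(S(f(-4, -3)) + 679)² = (1/20 + 679)² = (13581/20)² = 184443561/400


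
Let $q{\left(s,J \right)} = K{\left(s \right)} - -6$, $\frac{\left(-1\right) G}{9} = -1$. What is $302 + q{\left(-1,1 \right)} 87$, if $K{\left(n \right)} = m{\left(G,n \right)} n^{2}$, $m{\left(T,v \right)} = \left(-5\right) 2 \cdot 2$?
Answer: $-916$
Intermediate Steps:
$G = 9$ ($G = \left(-9\right) \left(-1\right) = 9$)
$m{\left(T,v \right)} = -20$ ($m{\left(T,v \right)} = \left(-10\right) 2 = -20$)
$K{\left(n \right)} = - 20 n^{2}$
$q{\left(s,J \right)} = 6 - 20 s^{2}$ ($q{\left(s,J \right)} = - 20 s^{2} - -6 = - 20 s^{2} + 6 = 6 - 20 s^{2}$)
$302 + q{\left(-1,1 \right)} 87 = 302 + \left(6 - 20 \left(-1\right)^{2}\right) 87 = 302 + \left(6 - 20\right) 87 = 302 - 1218 = -916$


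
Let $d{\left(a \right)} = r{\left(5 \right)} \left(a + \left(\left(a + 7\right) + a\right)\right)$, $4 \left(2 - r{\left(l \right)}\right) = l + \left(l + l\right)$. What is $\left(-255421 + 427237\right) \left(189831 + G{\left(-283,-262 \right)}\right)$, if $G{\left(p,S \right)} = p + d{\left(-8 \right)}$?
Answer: $32572490694$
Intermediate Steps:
$r{\left(l \right)} = 2 - \frac{3 l}{4}$ ($r{\left(l \right)} = 2 - \frac{l + \left(l + l\right)}{4} = 2 - \frac{l + 2 l}{4} = 2 - \frac{3 l}{4}$)
$d{\left(a \right)} = - \frac{49}{4} - \frac{21 a}{4}$ ($d{\left(a \right)} = \left(2 - \frac{15}{4}\right) \left(a + \left(\left(a + 7\right) + a\right)\right) = \left(2 - \frac{15}{4}\right) \left(a + \left(\left(7 + a\right) + a\right)\right) = - \frac{7 \left(a + \left(7 + 2 a\right)\right)}{4} = - \frac{7 \left(7 + 3 a\right)}{4} = - \frac{49}{4} - \frac{21 a}{4}$)
$G{\left(p,S \right)} = \frac{119}{4} + p$ ($G{\left(p,S \right)} = p - - \frac{119}{4} = p + \left(- \frac{49}{4} + 42\right) = p + \frac{119}{4} = \frac{119}{4} + p$)
$\left(-255421 + 427237\right) \left(189831 + G{\left(-283,-262 \right)}\right) = \left(-255421 + 427237\right) \left(189831 + \left(\frac{119}{4} - 283\right)\right) = 171816 \left(189831 - \frac{1013}{4}\right) = 171816 \cdot \frac{758311}{4} = 32572490694$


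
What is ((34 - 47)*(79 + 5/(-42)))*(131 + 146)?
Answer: -11930113/42 ≈ -2.8405e+5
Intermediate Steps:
((34 - 47)*(79 + 5/(-42)))*(131 + 146) = -13*(79 + 5*(-1/42))*277 = -13*(79 - 5/42)*277 = -13*3313/42*277 = -43069/42*277 = -11930113/42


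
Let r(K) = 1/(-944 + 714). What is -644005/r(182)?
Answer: 148121150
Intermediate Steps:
r(K) = -1/230 (r(K) = 1/(-230) = -1/230)
-644005/r(182) = -644005/(-1/230) = -644005*(-230) = 148121150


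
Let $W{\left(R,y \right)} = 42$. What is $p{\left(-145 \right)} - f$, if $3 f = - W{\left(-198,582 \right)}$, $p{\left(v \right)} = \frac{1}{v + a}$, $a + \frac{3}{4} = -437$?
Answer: $\frac{32630}{2331} \approx 13.998$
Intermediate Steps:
$a = - \frac{1751}{4}$ ($a = - \frac{3}{4} - 437 = - \frac{1751}{4} \approx -437.75$)
$p{\left(v \right)} = \frac{1}{- \frac{1751}{4} + v}$ ($p{\left(v \right)} = \frac{1}{v - \frac{1751}{4}} = \frac{1}{- \frac{1751}{4} + v}$)
$f = -14$ ($f = \frac{\left(-1\right) 42}{3} = \frac{1}{3} \left(-42\right) = -14$)
$p{\left(-145 \right)} - f = \frac{4}{-1751 + 4 \left(-145\right)} - -14 = \frac{4}{-1751 - 580} + 14 = \frac{4}{-2331} + 14 = 4 \left(- \frac{1}{2331}\right) + 14 = - \frac{4}{2331} + 14 = \frac{32630}{2331}$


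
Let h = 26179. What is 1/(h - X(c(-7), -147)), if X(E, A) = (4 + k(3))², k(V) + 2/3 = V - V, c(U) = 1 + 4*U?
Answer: 9/235511 ≈ 3.8215e-5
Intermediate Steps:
k(V) = -⅔ (k(V) = -⅔ + (V - V) = -⅔ + 0 = -⅔)
X(E, A) = 100/9 (X(E, A) = (4 - ⅔)² = (10/3)² = 100/9)
1/(h - X(c(-7), -147)) = 1/(26179 - 1*100/9) = 1/(26179 - 100/9) = 1/(235511/9) = 9/235511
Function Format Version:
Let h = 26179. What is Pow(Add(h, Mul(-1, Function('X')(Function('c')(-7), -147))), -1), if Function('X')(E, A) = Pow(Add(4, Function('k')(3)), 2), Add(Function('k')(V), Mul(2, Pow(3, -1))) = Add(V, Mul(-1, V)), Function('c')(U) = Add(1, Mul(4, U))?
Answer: Rational(9, 235511) ≈ 3.8215e-5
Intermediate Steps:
Function('k')(V) = Rational(-2, 3) (Function('k')(V) = Add(Rational(-2, 3), Add(V, Mul(-1, V))) = Add(Rational(-2, 3), 0) = Rational(-2, 3))
Function('X')(E, A) = Rational(100, 9) (Function('X')(E, A) = Pow(Add(4, Rational(-2, 3)), 2) = Pow(Rational(10, 3), 2) = Rational(100, 9))
Pow(Add(h, Mul(-1, Function('X')(Function('c')(-7), -147))), -1) = Pow(Add(26179, Mul(-1, Rational(100, 9))), -1) = Pow(Add(26179, Rational(-100, 9)), -1) = Pow(Rational(235511, 9), -1) = Rational(9, 235511)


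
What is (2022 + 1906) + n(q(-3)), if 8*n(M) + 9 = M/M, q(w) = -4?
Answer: 3927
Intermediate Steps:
n(M) = -1 (n(M) = -9/8 + (M/M)/8 = -9/8 + (⅛)*1 = -9/8 + ⅛ = -1)
(2022 + 1906) + n(q(-3)) = (2022 + 1906) - 1 = 3928 - 1 = 3927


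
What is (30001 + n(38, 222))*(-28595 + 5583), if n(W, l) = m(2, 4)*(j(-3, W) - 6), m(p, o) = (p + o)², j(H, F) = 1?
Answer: -686240852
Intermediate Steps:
m(p, o) = (o + p)²
n(W, l) = -180 (n(W, l) = (4 + 2)²*(1 - 6) = 6²*(-5) = 36*(-5) = -180)
(30001 + n(38, 222))*(-28595 + 5583) = (30001 - 180)*(-28595 + 5583) = 29821*(-23012) = -686240852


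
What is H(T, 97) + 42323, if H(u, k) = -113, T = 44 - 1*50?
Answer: 42210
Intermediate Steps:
T = -6 (T = 44 - 50 = -6)
H(T, 97) + 42323 = -113 + 42323 = 42210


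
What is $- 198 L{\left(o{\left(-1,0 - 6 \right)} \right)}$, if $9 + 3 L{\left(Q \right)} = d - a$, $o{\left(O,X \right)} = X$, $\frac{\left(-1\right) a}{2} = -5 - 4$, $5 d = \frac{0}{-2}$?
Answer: $1782$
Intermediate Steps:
$d = 0$ ($d = \frac{0 \frac{1}{-2}}{5} = \frac{0 \left(- \frac{1}{2}\right)}{5} = \frac{1}{5} \cdot 0 = 0$)
$a = 18$ ($a = - 2 \left(-5 - 4\right) = \left(-2\right) \left(-9\right) = 18$)
$L{\left(Q \right)} = -9$ ($L{\left(Q \right)} = -3 + \frac{0 - 18}{3} = -3 + \frac{1}{3} \left(-18\right) = -3 - 6 = -9$)
$- 198 L{\left(o{\left(-1,0 - 6 \right)} \right)} = \left(-198\right) \left(-9\right) = 1782$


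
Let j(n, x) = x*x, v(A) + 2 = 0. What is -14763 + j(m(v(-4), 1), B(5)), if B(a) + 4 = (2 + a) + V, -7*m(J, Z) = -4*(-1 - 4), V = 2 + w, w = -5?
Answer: -14763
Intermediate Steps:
v(A) = -2 (v(A) = -2 + 0 = -2)
V = -3 (V = 2 - 5 = -3)
m(J, Z) = -20/7 (m(J, Z) = -(-4)*(-1 - 4)/7 = -(-4)*(-5)/7 = -⅐*20 = -20/7)
B(a) = -5 + a (B(a) = -4 + ((2 + a) - 3) = -4 + (-1 + a) = -5 + a)
j(n, x) = x²
-14763 + j(m(v(-4), 1), B(5)) = -14763 + (-5 + 5)² = -14763 + 0² = -14763 + 0 = -14763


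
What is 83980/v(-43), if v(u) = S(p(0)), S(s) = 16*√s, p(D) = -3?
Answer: -20995*I*√3/12 ≈ -3030.4*I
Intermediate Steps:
v(u) = 16*I*√3 (v(u) = 16*√(-3) = 16*(I*√3) = 16*I*√3)
83980/v(-43) = 83980/((16*I*√3)) = 83980*(-I*√3/48) = -20995*I*√3/12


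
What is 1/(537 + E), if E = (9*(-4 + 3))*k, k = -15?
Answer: 1/672 ≈ 0.0014881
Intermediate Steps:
E = 135 (E = (9*(-4 + 3))*(-15) = (9*(-1))*(-15) = -9*(-15) = 135)
1/(537 + E) = 1/(537 + 135) = 1/672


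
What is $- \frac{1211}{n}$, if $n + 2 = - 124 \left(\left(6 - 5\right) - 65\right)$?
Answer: $- \frac{1211}{7934} \approx -0.15263$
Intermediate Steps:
$n = 7934$ ($n = -2 - 124 \left(\left(6 - 5\right) - 65\right) = -2 - 124 \left(1 - 65\right) = -2 - -7936 = -2 + 7936 = 7934$)
$- \frac{1211}{n} = - \frac{1211}{7934}$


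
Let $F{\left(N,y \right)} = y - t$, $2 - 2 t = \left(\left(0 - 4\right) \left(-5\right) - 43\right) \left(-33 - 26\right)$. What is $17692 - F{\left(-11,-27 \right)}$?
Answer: $\frac{34083}{2} \approx 17042.0$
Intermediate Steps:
$t = - \frac{1355}{2}$ ($t = 1 - \frac{\left(\left(0 - 4\right) \left(-5\right) - 43\right) \left(-33 - 26\right)}{2} = 1 - \frac{\left(\left(-4\right) \left(-5\right) - 43\right) \left(-59\right)}{2} = 1 - \frac{\left(20 - 43\right) \left(-59\right)}{2} = 1 - \frac{\left(-23\right) \left(-59\right)}{2} = 1 - \frac{1357}{2} = - \frac{1355}{2} \approx -677.5$)
$F{\left(N,y \right)} = \frac{1355}{2} + y$ ($F{\left(N,y \right)} = y - - \frac{1355}{2} = y + \frac{1355}{2} = \frac{1355}{2} + y$)
$17692 - F{\left(-11,-27 \right)} = 17692 - \left(\frac{1355}{2} - 27\right) = 17692 - \frac{1301}{2} = \frac{34083}{2}$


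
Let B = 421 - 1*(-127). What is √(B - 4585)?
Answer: I*√4037 ≈ 63.537*I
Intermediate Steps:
B = 548 (B = 421 + 127 = 548)
√(B - 4585) = √(548 - 4585) = √(-4037) = I*√4037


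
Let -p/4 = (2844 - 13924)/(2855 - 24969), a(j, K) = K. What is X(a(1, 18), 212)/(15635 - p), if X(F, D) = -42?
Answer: -22114/8233255 ≈ -0.0026859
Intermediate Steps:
p = -22160/11057 (p = -4*(2844 - 13924)/(2855 - 24969) = -(-44320)/(-22114) = -(-44320)*(-1)/22114 = -4*5540/11057 = -22160/11057 ≈ -2.0042)
X(a(1, 18), 212)/(15635 - p) = -42/(15635 - 1*(-22160/11057)) = -42/(15635 + 22160/11057) = -42/172898355/11057 = -42*11057/172898355 = -22114/8233255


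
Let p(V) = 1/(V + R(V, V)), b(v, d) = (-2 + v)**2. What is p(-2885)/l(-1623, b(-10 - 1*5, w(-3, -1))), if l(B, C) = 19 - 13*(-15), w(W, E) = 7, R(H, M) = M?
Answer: -1/1234780 ≈ -8.0986e-7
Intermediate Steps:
p(V) = 1/(2*V) (p(V) = 1/(V + V) = 1/(2*V))
l(B, C) = 214 (l(B, C) = 19 + 195 = 214)
p(-2885)/l(-1623, b(-10 - 1*5, w(-3, -1))) = ((1/2)/(-2885))/214 = ((1/2)*(-1/2885))*(1/214) = -1/5770*1/214 = -1/1234780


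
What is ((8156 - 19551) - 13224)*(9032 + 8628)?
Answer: -434771540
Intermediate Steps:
((8156 - 19551) - 13224)*(9032 + 8628) = (-11395 - 13224)*17660 = -24619*17660 = -434771540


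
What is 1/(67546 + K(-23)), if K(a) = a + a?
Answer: 1/67500 ≈ 1.4815e-5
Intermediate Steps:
K(a) = 2*a
1/(67546 + K(-23)) = 1/(67546 + 2*(-23)) = 1/(67546 - 46) = 1/67500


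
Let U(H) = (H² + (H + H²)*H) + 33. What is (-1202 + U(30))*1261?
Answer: 34842691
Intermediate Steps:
U(H) = 33 + H² + H*(H + H²) (U(H) = (H² + H*(H + H²)) + 33 = 33 + H² + H*(H + H²))
(-1202 + U(30))*1261 = (-1202 + (33 + 30³ + 2*30²))*1261 = (-1202 + (33 + 27000 + 2*900))*1261 = (-1202 + (33 + 27000 + 1800))*1261 = (-1202 + 28833)*1261 = 27631*1261 = 34842691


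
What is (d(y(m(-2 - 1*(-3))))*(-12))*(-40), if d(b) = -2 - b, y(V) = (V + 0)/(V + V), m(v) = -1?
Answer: -1200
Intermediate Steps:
y(V) = ½ (y(V) = V/((2*V)) = V*(1/(2*V)) = ½)
(d(y(m(-2 - 1*(-3))))*(-12))*(-40) = ((-2 - 1*½)*(-12))*(-40) = ((-2 - ½)*(-12))*(-40) = -5/2*(-12)*(-40) = 30*(-40) = -1200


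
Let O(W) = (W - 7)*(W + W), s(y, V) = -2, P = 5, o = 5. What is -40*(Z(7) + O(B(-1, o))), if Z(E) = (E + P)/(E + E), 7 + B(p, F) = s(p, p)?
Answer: -80880/7 ≈ -11554.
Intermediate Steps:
B(p, F) = -9 (B(p, F) = -7 - 2 = -9)
O(W) = 2*W*(-7 + W) (O(W) = (-7 + W)*(2*W) = 2*W*(-7 + W))
Z(E) = (5 + E)/(2*E) (Z(E) = (E + 5)/(E + E) = (5 + E)/((2*E)) = (5 + E)*(1/(2*E)) = (5 + E)/(2*E))
-40*(Z(7) + O(B(-1, o))) = -40*((½)*(5 + 7)/7 + 2*(-9)*(-7 - 9)) = -40*((½)*(⅐)*12 + 2*(-9)*(-16)) = -40*(6/7 + 288) = -40*2022/7 = -80880/7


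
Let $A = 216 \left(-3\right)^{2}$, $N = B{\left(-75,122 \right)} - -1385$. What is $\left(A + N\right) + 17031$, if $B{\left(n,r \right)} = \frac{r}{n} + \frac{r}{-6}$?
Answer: $\frac{508451}{25} \approx 20338.0$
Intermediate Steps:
$B{\left(n,r \right)} = - \frac{r}{6} + \frac{r}{n}$ ($B{\left(n,r \right)} = \frac{r}{n} + r \left(- \frac{1}{6}\right) = \frac{r}{n} - \frac{r}{6} = - \frac{r}{6} + \frac{r}{n}$)
$N = \frac{34076}{25}$ ($N = \left(\left(- \frac{1}{6}\right) 122 + \frac{122}{-75}\right) - -1385 = \left(- \frac{61}{3} + 122 \left(- \frac{1}{75}\right)\right) + 1385 = \left(- \frac{61}{3} - \frac{122}{75}\right) + 1385 = - \frac{549}{25} + 1385 = \frac{34076}{25} \approx 1363.0$)
$A = 1944$ ($A = 216 \cdot 9 = 1944$)
$\left(A + N\right) + 17031 = \left(1944 + \frac{34076}{25}\right) + 17031 = \frac{82676}{25} + 17031 = \frac{508451}{25}$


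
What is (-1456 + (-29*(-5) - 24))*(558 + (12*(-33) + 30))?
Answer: -256320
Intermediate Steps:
(-1456 + (-29*(-5) - 24))*(558 + (12*(-33) + 30)) = (-1456 + (145 - 24))*(558 + (-396 + 30)) = (-1456 + 121)*(558 - 366) = -1335*192 = -256320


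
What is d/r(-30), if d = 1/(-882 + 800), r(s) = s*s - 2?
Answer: -1/73636 ≈ -1.3580e-5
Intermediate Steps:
r(s) = -2 + s² (r(s) = s² - 2 = -2 + s²)
d = -1/82 (d = 1/(-82) = -1/82 ≈ -0.012195)
d/r(-30) = -1/(82*(-2 + (-30)²)) = -1/(82*(-2 + 900)) = -1/82/898 = -1/82*1/898 = -1/73636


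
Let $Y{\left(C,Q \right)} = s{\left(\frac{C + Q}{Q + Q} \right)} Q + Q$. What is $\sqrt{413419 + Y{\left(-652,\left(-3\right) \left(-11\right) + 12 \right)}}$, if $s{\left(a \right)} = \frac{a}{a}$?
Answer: $\sqrt{413509} \approx 643.05$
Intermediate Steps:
$s{\left(a \right)} = 1$
$Y{\left(C,Q \right)} = 2 Q$ ($Y{\left(C,Q \right)} = 1 Q + Q = Q + Q = 2 Q$)
$\sqrt{413419 + Y{\left(-652,\left(-3\right) \left(-11\right) + 12 \right)}} = \sqrt{413419 + 2 \left(\left(-3\right) \left(-11\right) + 12\right)} = \sqrt{413419 + 2 \left(33 + 12\right)} = \sqrt{413419 + 2 \cdot 45} = \sqrt{413419 + 90} = \sqrt{413509}$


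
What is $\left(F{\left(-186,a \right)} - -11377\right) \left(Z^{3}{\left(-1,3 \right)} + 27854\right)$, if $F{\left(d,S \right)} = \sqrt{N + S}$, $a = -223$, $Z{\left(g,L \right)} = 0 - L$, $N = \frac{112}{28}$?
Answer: $316587779 + 27827 i \sqrt{219} \approx 3.1659 \cdot 10^{8} + 4.118 \cdot 10^{5} i$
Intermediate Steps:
$N = 4$ ($N = 112 \cdot \frac{1}{28} = 4$)
$Z{\left(g,L \right)} = - L$
$F{\left(d,S \right)} = \sqrt{4 + S}$
$\left(F{\left(-186,a \right)} - -11377\right) \left(Z^{3}{\left(-1,3 \right)} + 27854\right) = \left(\sqrt{4 - 223} - -11377\right) \left(\left(\left(-1\right) 3\right)^{3} + 27854\right) = \left(\sqrt{-219} + 11377\right) \left(\left(-3\right)^{3} + 27854\right) = \left(i \sqrt{219} + 11377\right) \left(-27 + 27854\right) = \left(11377 + i \sqrt{219}\right) 27827 = 316587779 + 27827 i \sqrt{219}$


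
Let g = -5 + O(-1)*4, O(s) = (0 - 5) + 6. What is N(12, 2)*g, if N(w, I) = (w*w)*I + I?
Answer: -290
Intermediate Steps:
O(s) = 1 (O(s) = -5 + 6 = 1)
N(w, I) = I + I*w² (N(w, I) = w²*I + I = I*w² + I = I + I*w²)
g = -1 (g = -5 + 1*4 = -5 + 4 = -1)
N(12, 2)*g = (2*(1 + 12²))*(-1) = (2*(1 + 144))*(-1) = (2*145)*(-1) = 290*(-1) = -290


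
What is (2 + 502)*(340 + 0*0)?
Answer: 171360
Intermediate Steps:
(2 + 502)*(340 + 0*0) = 504*(340 + 0) = 504*340 = 171360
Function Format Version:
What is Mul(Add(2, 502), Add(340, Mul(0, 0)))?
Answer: 171360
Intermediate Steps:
Mul(Add(2, 502), Add(340, Mul(0, 0))) = Mul(504, Add(340, 0)) = Mul(504, 340) = 171360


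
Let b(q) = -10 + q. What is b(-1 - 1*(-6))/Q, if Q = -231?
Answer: 5/231 ≈ 0.021645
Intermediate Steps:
b(-1 - 1*(-6))/Q = (-10 + (-1 - 1*(-6)))/(-231) = (-10 + (-1 + 6))*(-1/231) = (-10 + 5)*(-1/231) = -5*(-1/231) = 5/231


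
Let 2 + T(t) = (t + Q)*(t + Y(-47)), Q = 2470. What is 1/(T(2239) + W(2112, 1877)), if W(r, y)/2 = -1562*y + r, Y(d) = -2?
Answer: 1/4674507 ≈ 2.1393e-7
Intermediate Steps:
W(r, y) = -3124*y + 2*r (W(r, y) = 2*(-1562*y + r) = 2*(r - 1562*y) = -3124*y + 2*r)
T(t) = -2 + (-2 + t)*(2470 + t) (T(t) = -2 + (t + 2470)*(t - 2) = -2 + (2470 + t)*(-2 + t) = -2 + (-2 + t)*(2470 + t))
1/(T(2239) + W(2112, 1877)) = 1/((-4942 + 2239² + 2468*2239) + (-3124*1877 + 2*2112)) = 1/((-4942 + 5013121 + 5525852) + (-5863748 + 4224)) = 1/(10534031 - 5859524) = 1/4674507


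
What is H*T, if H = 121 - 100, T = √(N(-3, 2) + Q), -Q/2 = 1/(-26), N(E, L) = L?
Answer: 63*√39/13 ≈ 30.264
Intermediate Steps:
Q = 1/13 (Q = -2/(-26) = -2*(-1/26) = 1/13 ≈ 0.076923)
T = 3*√39/13 (T = √(2 + 1/13) = √(27/13) = 3*√39/13 ≈ 1.4412)
H = 21
H*T = 21*(3*√39/13) = 63*√39/13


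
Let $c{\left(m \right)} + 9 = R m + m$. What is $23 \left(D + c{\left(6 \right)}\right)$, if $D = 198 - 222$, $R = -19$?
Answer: $-3243$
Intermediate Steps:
$D = -24$ ($D = 198 - 222 = -24$)
$c{\left(m \right)} = -9 - 18 m$ ($c{\left(m \right)} = -9 + \left(- 19 m + m\right) = -9 - 18 m$)
$23 \left(D + c{\left(6 \right)}\right) = 23 \left(-24 - 117\right) = 23 \left(-141\right) = -3243$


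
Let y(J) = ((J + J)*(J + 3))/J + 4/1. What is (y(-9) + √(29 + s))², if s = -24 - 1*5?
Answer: 64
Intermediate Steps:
y(J) = 10 + 2*J (y(J) = ((2*J)*(3 + J))/J + 4*1 = (2*J*(3 + J))/J + 4 = (6 + 2*J) + 4 = 10 + 2*J)
s = -29 (s = -24 - 5 = -29)
(y(-9) + √(29 + s))² = ((10 + 2*(-9)) + √(29 - 29))² = ((10 - 18) + √0)² = (-8 + 0)² = (-8)² = 64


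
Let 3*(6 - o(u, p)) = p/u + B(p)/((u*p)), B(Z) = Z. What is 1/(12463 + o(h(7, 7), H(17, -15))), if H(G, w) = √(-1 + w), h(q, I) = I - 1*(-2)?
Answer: 4544937/56670651130 + 27*I/28335325565 ≈ 8.0199e-5 + 9.5287e-10*I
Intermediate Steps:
h(q, I) = 2 + I (h(q, I) = I + 2 = 2 + I)
o(u, p) = 6 - 1/(3*u) - p/(3*u) (o(u, p) = 6 - (p/u + p/((u*p)))/3 = 6 - (p/u + p/((p*u)))/3 = 6 - (p/u + p*(1/(p*u)))/3 = 6 - (p/u + 1/u)/3 = 6 - (1/u + p/u)/3 = 6 + (-1/(3*u) - p/(3*u)) = 6 - 1/(3*u) - p/(3*u))
1/(12463 + o(h(7, 7), H(17, -15))) = 1/(12463 + (-1 - √(-1 - 15) + 18*(2 + 7))/(3*(2 + 7))) = 1/(12463 + (⅓)*(-1 - √(-16) + 18*9)/9) = 1/(12463 + (⅓)*(⅑)*(-1 - 4*I + 162)) = 1/(12463 + (⅓)*(⅑)*(161 - 4*I)) = 1/(12463 + (161/27 - 4*I/27)) = 1/(336662/27 - 4*I/27) = 729*(336662/27 + 4*I/27)/113341302260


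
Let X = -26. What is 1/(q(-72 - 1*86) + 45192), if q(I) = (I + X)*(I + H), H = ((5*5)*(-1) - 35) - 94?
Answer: 1/102600 ≈ 9.7466e-6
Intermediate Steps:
H = -154 (H = (25*(-1) - 35) - 94 = (-25 - 35) - 94 = -60 - 94 = -154)
q(I) = (-154 + I)*(-26 + I) (q(I) = (I - 26)*(I - 154) = (-26 + I)*(-154 + I) = (-154 + I)*(-26 + I))
1/(q(-72 - 1*86) + 45192) = 1/((4004 + (-72 - 1*86)**2 - 180*(-72 - 1*86)) + 45192) = 1/((4004 + (-72 - 86)**2 - 180*(-72 - 86)) + 45192) = 1/((4004 + (-158)**2 - 180*(-158)) + 45192) = 1/((4004 + 24964 + 28440) + 45192) = 1/(57408 + 45192) = 1/102600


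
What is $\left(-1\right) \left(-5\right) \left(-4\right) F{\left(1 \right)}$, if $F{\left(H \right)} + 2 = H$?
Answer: $20$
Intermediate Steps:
$F{\left(H \right)} = -2 + H$
$\left(-1\right) \left(-5\right) \left(-4\right) F{\left(1 \right)} = \left(-1\right) \left(-5\right) \left(-4\right) \left(-2 + 1\right) = 5 \left(-4\right) \left(-1\right) = \left(-20\right) \left(-1\right) = 20$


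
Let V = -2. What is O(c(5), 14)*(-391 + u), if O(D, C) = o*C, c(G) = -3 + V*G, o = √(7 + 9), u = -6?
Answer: -22232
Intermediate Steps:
o = 4 (o = √16 = 4)
c(G) = -3 - 2*G
O(D, C) = 4*C
O(c(5), 14)*(-391 + u) = (4*14)*(-391 - 6) = 56*(-397) = -22232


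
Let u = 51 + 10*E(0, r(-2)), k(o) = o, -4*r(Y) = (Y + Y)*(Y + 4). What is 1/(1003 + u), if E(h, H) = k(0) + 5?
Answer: 1/1104 ≈ 0.00090580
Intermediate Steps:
r(Y) = -Y*(4 + Y)/2 (r(Y) = -(Y + Y)*(Y + 4)/4 = -2*Y*(4 + Y)/4 = -Y*(4 + Y)/2)
E(h, H) = 5 (E(h, H) = 0 + 5 = 5)
u = 101 (u = 51 + 10*5 = 51 + 50 = 101)
1/(1003 + u) = 1/(1003 + 101) = 1/1104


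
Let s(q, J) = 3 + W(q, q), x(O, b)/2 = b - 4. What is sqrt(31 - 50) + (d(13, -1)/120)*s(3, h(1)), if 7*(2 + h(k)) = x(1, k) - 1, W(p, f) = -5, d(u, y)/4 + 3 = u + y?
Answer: -3/5 + I*sqrt(19) ≈ -0.6 + 4.3589*I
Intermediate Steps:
d(u, y) = -12 + 4*u + 4*y (d(u, y) = -12 + 4*(u + y) = -12 + (4*u + 4*y) = -12 + 4*u + 4*y)
x(O, b) = -8 + 2*b (x(O, b) = 2*(b - 4) = 2*(-4 + b) = -8 + 2*b)
h(k) = -23/7 + 2*k/7 (h(k) = -2 + ((-8 + 2*k) - 1)/7 = -2 + (-9 + 2*k)/7 = -2 + (-9/7 + 2*k/7) = -23/7 + 2*k/7)
s(q, J) = -2 (s(q, J) = 3 - 5 = -2)
sqrt(31 - 50) + (d(13, -1)/120)*s(3, h(1)) = sqrt(31 - 50) + ((-12 + 4*13 + 4*(-1))/120)*(-2) = sqrt(-19) + ((-12 + 52 - 4)*(1/120))*(-2) = I*sqrt(19) + (36*(1/120))*(-2) = I*sqrt(19) + (3/10)*(-2) = I*sqrt(19) - 3/5 = -3/5 + I*sqrt(19)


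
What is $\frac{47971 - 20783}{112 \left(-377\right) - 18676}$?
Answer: $- \frac{971}{2175} \approx -0.44644$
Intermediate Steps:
$\frac{47971 - 20783}{112 \left(-377\right) - 18676} = \frac{27188}{-42224 - 18676} = \frac{27188}{-60900} = 27188 \left(- \frac{1}{60900}\right) = - \frac{971}{2175}$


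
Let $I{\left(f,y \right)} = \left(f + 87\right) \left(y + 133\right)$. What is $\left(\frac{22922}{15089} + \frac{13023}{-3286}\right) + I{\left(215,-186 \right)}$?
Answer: $- \frac{793737941079}{49582454} \approx -16008.0$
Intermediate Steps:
$I{\left(f,y \right)} = \left(87 + f\right) \left(133 + y\right)$
$\left(\frac{22922}{15089} + \frac{13023}{-3286}\right) + I{\left(215,-186 \right)} = \left(\frac{22922}{15089} + \frac{13023}{-3286}\right) + \left(11571 + 87 \left(-186\right) + 133 \cdot 215 + 215 \left(-186\right)\right) = \left(22922 \cdot \frac{1}{15089} + 13023 \left(- \frac{1}{3286}\right)\right) + \left(11571 - 16182 + 28595 - 39990\right) = \left(\frac{22922}{15089} - \frac{13023}{3286}\right) - 16006 = - \frac{121182355}{49582454} - 16006 = - \frac{793737941079}{49582454}$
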